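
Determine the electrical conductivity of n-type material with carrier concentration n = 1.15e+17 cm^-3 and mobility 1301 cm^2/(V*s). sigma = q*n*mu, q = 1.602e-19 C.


Step 1: sigma = q * n * mu
Step 2: sigma = 1.602e-19 * 1.15e+17 * 1301
Step 3: sigma = 2.397e+01 S/cm

2.397e+01


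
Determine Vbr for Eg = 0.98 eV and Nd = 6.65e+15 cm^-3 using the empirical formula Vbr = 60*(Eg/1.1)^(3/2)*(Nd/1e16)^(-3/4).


Step 1: Eg/1.1 = 0.98/1.1 = 0.890909
Step 2: (Eg/1.1)^1.5 = 0.890909^1.5 = 0.840911
Step 3: (Nd/1e16)^(-0.75) = (0.665)^(-0.75) = 1.357950
Step 4: Vbr = 60 * 0.840911 * 1.357950 = 68.5 V

68.5


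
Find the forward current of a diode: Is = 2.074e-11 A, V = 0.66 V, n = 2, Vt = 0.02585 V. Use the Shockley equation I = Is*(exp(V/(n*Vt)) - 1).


Step 1: V/(n*Vt) = 0.66/(2*0.02585) = 12.7660
Step 2: exp(12.7660) = 3.5011e+05
Step 3: I = 2.074e-11 * (3.5011e+05 - 1) = 7.26e-06 A

7.26e-06


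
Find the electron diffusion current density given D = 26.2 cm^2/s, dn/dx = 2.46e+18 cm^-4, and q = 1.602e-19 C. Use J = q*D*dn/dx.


Step 1: J = q * D * (dn/dx)
Step 2: J = 1.602e-19 * 26.2 * 2.46e+18
Step 3: J = 1.03e+01 A/cm^2

1.03e+01


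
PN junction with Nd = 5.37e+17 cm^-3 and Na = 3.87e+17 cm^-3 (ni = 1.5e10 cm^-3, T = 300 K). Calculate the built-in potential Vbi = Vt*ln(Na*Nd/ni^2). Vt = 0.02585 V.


Step 1: Compute Na*Nd/ni^2 = 3.87e+17 * 5.37e+17 / (1.5e10)^2 = 9.2364e+14
Step 2: ln(9.2364e+14) = 34.4593
Step 3: Vbi = 0.02585 * 34.4593 = 0.891 V

0.891


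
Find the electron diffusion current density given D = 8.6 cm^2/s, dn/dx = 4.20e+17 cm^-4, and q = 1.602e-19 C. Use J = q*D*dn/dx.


Step 1: J = q * D * (dn/dx)
Step 2: J = 1.602e-19 * 8.6 * 4.20e+17
Step 3: J = 5.79e-01 A/cm^2

5.79e-01


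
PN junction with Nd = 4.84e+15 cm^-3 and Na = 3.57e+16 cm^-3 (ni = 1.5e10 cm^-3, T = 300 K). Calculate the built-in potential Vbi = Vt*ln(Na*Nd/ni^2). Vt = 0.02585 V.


Step 1: Compute Na*Nd/ni^2 = 3.57e+16 * 4.84e+15 / (1.5e10)^2 = 7.6795e+11
Step 2: ln(7.6795e+11) = 27.3670
Step 3: Vbi = 0.02585 * 27.3670 = 0.707 V

0.707


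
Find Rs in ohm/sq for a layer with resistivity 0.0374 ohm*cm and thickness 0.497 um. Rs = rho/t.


Step 1: Convert thickness to cm: t = 0.497 um = 4.9700e-05 cm
Step 2: Rs = rho / t = 0.0374 / 4.9700e-05
Step 3: Rs = 752.5 ohm/sq

752.5


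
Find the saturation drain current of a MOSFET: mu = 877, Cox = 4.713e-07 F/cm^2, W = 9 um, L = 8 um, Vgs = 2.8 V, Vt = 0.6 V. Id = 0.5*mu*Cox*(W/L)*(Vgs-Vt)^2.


Step 1: Overdrive voltage Vov = Vgs - Vt = 2.8 - 0.6 = 2.2 V
Step 2: W/L = 9/8 = 1.125
Step 3: Id = 0.5 * 877 * 4.713e-07 * 1.125 * 2.2^2
Step 4: Id = 1.13e-03 A

1.13e-03


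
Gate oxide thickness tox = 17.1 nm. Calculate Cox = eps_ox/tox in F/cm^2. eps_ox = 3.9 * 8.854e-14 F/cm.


Step 1: eps_ox = 3.9 * 8.854e-14 = 3.45306e-13 F/cm
Step 2: tox in cm = 17.1 nm * 1e-7 = 1.7100e-06 cm
Step 3: Cox = 3.45306e-13 / 1.7100e-06 = 2.02e-07 F/cm^2

2.02e-07


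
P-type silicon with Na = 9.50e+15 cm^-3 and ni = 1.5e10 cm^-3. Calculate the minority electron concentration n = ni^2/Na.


Step 1: Majority hole concentration p ≈ Na = 9.50e+15 cm^-3
Step 2: n = ni^2 / Na = (1.5e10)^2 / 9.50e+15
Step 3: n = 2.37e+04 cm^-3

2.37e+04


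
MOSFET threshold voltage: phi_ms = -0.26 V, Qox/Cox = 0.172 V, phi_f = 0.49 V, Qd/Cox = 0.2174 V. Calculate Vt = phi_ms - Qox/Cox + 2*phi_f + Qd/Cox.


Step 1: Vt = phi_ms - Qox/Cox + 2*phi_f + Qd/Cox
Step 2: Vt = -0.26 - 0.172 + 2*0.49 + 0.2174
Step 3: Vt = -0.26 - 0.172 + 0.98 + 0.2174
Step 4: Vt = 0.7654 V

0.7654


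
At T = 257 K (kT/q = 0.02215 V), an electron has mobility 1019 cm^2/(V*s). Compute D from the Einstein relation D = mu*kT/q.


Step 1: D = mu * (kT/q)
Step 2: D = 1019 * 0.02215
Step 3: D = 22.57 cm^2/s

22.57


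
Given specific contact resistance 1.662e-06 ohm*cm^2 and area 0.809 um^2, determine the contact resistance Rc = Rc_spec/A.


Step 1: Convert area to cm^2: 0.809 um^2 = 8.0900e-09 cm^2
Step 2: Rc = Rc_spec / A = 1.662e-06 / 8.0900e-09
Step 3: Rc = 2.05e+02 ohms

2.05e+02


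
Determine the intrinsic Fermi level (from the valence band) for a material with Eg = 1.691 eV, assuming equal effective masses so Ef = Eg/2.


Step 1: For an intrinsic semiconductor, the Fermi level sits at midgap.
Step 2: Ef = Eg / 2 = 1.691 / 2 = 0.8455 eV

0.8455


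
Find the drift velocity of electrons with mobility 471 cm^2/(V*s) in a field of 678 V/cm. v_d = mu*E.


Step 1: v_d = mu * E
Step 2: v_d = 471 * 678 = 319338
Step 3: v_d = 3.19e+05 cm/s

3.19e+05


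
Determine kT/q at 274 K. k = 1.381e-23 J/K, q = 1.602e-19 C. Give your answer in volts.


Step 1: kT = 1.381e-23 * 274 = 3.78394e-21 J
Step 2: Vt = kT/q = 3.78394e-21 / 1.602e-19
Step 3: Vt = 0.02362 V

0.02362


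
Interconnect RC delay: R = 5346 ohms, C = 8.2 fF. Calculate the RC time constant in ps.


Step 1: tau = R * C
Step 2: tau = 5346 * 8.2 fF = 5346 * 8.2e-15 F
Step 3: tau = 4.38372e-11 s = 43.8372 ps

43.8372


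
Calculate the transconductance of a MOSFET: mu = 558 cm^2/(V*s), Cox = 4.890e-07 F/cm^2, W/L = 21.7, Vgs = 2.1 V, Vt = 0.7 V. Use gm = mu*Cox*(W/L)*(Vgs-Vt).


Step 1: Vov = Vgs - Vt = 2.1 - 0.7 = 1.4 V
Step 2: gm = mu * Cox * (W/L) * Vov
Step 3: gm = 558 * 4.890e-07 * 21.7 * 1.4 = 8.29e-03 S

8.29e-03


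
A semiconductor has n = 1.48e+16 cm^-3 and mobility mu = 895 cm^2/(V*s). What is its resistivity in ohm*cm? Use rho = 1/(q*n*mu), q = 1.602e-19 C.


Step 1: sigma = q * n * mu = 1.602e-19 * 1.48e+16 * 895 = 2.12201e+00 S/cm
Step 2: rho = 1 / sigma = 1 / 2.12201e+00 = 0.4713 ohm*cm

0.4713


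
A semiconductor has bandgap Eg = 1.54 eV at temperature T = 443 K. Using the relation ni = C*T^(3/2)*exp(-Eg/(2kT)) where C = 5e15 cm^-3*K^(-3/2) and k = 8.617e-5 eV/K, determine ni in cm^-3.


Step 1: Compute kT = 8.617e-5 * 443 = 0.03817331 eV
Step 2: Exponent = -Eg/(2kT) = -1.54/(2*0.03817331) = -20.17116
Step 3: T^(3/2) = 443^1.5 = 9324.07
Step 4: ni = 5e15 * 9324.07 * exp(-20.17116) = 8.10e+10 cm^-3

8.10e+10


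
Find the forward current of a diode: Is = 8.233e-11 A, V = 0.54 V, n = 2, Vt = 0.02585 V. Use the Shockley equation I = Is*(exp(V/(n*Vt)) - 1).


Step 1: V/(n*Vt) = 0.54/(2*0.02585) = 10.4449
Step 2: exp(10.4449) = 3.4369e+04
Step 3: I = 8.233e-11 * (3.4369e+04 - 1) = 2.83e-06 A

2.83e-06


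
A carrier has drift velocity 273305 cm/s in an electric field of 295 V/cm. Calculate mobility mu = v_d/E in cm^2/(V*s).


Step 1: mu = v_d / E
Step 2: mu = 273305 / 295
Step 3: mu = 926.46 cm^2/(V*s)

926.46


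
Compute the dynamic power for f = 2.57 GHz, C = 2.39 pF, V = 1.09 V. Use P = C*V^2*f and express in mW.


Step 1: V^2 = 1.09^2 = 1.1881 V^2
Step 2: P = C*V^2*f = 2.39e-12 F * 1.1881 * 2.57e9 Hz
Step 3: P = 7.29766663e-03 W
Step 4: P = 7.298 mW

7.298


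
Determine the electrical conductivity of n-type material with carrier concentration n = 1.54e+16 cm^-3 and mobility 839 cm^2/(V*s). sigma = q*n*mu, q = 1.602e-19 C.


Step 1: sigma = q * n * mu
Step 2: sigma = 1.602e-19 * 1.54e+16 * 839
Step 3: sigma = 2.070e+00 S/cm

2.070e+00


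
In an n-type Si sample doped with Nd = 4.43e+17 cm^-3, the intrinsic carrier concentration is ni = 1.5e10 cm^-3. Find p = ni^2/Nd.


Step 1: Since Nd >> ni, n ≈ Nd = 4.43e+17 cm^-3
Step 2: p = ni^2 / n = (1.5e10)^2 / 4.43e+17
Step 3: p = 2.25e20 / 4.43e+17 = 5.08e+02 cm^-3

5.08e+02


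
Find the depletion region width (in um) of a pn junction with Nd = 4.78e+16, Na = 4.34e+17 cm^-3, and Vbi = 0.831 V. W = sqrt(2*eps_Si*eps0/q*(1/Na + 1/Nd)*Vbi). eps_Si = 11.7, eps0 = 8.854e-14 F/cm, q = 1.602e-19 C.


Step 1: 1/Na + 1/Nd = 1/4.34e+17 + 1/4.78e+16 = 2.32246e-17
Step 2: 2*eps*eps0/q = 2*11.7*8.854e-14/1.602e-19 = 1.293281e+07
Step 3: W^2 = 1.293281e+07 * 2.32246e-17 * 0.831 = 2.49599e-10
Step 4: W = sqrt(2.49599e-10) = 1.580e-05 cm = 0.158 um

0.158


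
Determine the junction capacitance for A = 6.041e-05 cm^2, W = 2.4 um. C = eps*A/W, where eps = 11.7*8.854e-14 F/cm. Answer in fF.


Step 1: eps_Si = 11.7 * 8.854e-14 = 1.035918e-12 F/cm
Step 2: W in cm = 2.4 * 1e-4 = 2.40e-04 cm
Step 3: C = 1.035918e-12 * 6.041e-05 / 2.40e-04 = 2.607492e-13 F
Step 4: C = 260.75 fF

260.75


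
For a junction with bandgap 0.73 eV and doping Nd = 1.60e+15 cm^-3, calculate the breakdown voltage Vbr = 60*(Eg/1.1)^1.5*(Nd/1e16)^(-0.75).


Step 1: Eg/1.1 = 0.73/1.1 = 0.663636
Step 2: (Eg/1.1)^1.5 = 0.663636^1.5 = 0.540623
Step 3: (Nd/1e16)^(-0.75) = (0.16)^(-0.75) = 3.952847
Step 4: Vbr = 60 * 0.540623 * 3.952847 = 128.2 V

128.2


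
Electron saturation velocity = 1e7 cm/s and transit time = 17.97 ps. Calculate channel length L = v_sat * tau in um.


Step 1: tau in seconds = 17.97 ps * 1e-12 = 1.7970e-11 s
Step 2: L = v_sat * tau = 1e7 * 1.7970e-11 = 1.7970e-04 cm
Step 3: L in um = 1.7970e-04 * 1e4 = 1.797 um

1.797


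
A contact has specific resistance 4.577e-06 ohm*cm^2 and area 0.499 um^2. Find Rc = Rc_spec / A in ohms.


Step 1: Convert area to cm^2: 0.499 um^2 = 4.9900e-09 cm^2
Step 2: Rc = Rc_spec / A = 4.577e-06 / 4.9900e-09
Step 3: Rc = 9.17e+02 ohms

9.17e+02


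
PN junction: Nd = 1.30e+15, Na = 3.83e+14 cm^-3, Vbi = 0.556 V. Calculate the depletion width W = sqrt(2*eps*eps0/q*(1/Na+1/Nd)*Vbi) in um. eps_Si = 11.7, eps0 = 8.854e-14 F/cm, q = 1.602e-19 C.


Step 1: 1/Na + 1/Nd = 1/3.83e+14 + 1/1.30e+15 = 3.38020e-15
Step 2: 2*eps*eps0/q = 2*11.7*8.854e-14/1.602e-19 = 1.293281e+07
Step 3: W^2 = 1.293281e+07 * 3.38020e-15 * 0.556 = 2.43058e-08
Step 4: W = sqrt(2.43058e-08) = 1.559e-04 cm = 1.559 um

1.559


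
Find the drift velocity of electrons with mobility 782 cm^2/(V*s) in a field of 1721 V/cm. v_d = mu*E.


Step 1: v_d = mu * E
Step 2: v_d = 782 * 1721 = 1345822
Step 3: v_d = 1.35e+06 cm/s

1.35e+06


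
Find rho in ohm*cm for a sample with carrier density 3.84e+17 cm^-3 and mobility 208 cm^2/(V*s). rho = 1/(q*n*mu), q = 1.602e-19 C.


Step 1: sigma = q * n * mu = 1.602e-19 * 3.84e+17 * 208 = 1.27955e+01 S/cm
Step 2: rho = 1 / sigma = 1 / 1.27955e+01 = 0.07815 ohm*cm

0.07815


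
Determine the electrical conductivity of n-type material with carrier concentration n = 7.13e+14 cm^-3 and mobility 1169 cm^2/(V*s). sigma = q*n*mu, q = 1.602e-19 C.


Step 1: sigma = q * n * mu
Step 2: sigma = 1.602e-19 * 7.13e+14 * 1169
Step 3: sigma = 1.335e-01 S/cm

1.335e-01


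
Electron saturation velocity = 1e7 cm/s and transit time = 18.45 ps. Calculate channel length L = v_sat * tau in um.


Step 1: tau in seconds = 18.45 ps * 1e-12 = 1.8450e-11 s
Step 2: L = v_sat * tau = 1e7 * 1.8450e-11 = 1.8450e-04 cm
Step 3: L in um = 1.8450e-04 * 1e4 = 1.845 um

1.845


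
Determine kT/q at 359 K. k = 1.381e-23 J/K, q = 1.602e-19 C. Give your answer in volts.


Step 1: kT = 1.381e-23 * 359 = 4.95779e-21 J
Step 2: Vt = kT/q = 4.95779e-21 / 1.602e-19
Step 3: Vt = 0.03095 V

0.03095


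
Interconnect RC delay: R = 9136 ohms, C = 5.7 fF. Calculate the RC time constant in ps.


Step 1: tau = R * C
Step 2: tau = 9136 * 5.7 fF = 9136 * 5.7e-15 F
Step 3: tau = 5.20752e-11 s = 52.0752 ps

52.0752


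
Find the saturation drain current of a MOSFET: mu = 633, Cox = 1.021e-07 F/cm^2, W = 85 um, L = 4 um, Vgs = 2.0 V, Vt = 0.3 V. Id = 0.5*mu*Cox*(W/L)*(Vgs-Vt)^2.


Step 1: Overdrive voltage Vov = Vgs - Vt = 2.0 - 0.3 = 1.7 V
Step 2: W/L = 85/4 = 21.25
Step 3: Id = 0.5 * 633 * 1.021e-07 * 21.25 * 1.7^2
Step 4: Id = 1.98e-03 A

1.98e-03


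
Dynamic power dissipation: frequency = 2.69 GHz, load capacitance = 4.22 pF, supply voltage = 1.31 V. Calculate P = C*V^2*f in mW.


Step 1: V^2 = 1.31^2 = 1.7161 V^2
Step 2: P = C*V^2*f = 4.22e-12 F * 1.7161 * 2.69e9 Hz
Step 3: P = 1.948082398e-02 W
Step 4: P = 19.481 mW

19.481


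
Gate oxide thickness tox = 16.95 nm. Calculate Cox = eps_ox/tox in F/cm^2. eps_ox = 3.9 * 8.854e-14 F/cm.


Step 1: eps_ox = 3.9 * 8.854e-14 = 3.45306e-13 F/cm
Step 2: tox in cm = 16.95 nm * 1e-7 = 1.6950e-06 cm
Step 3: Cox = 3.45306e-13 / 1.6950e-06 = 2.04e-07 F/cm^2

2.04e-07


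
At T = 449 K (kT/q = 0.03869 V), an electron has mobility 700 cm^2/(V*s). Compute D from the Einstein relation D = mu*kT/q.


Step 1: D = mu * (kT/q)
Step 2: D = 700 * 0.03869
Step 3: D = 27.08 cm^2/s

27.08


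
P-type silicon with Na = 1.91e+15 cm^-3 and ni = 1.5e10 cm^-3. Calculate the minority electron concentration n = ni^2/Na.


Step 1: Majority hole concentration p ≈ Na = 1.91e+15 cm^-3
Step 2: n = ni^2 / Na = (1.5e10)^2 / 1.91e+15
Step 3: n = 1.18e+05 cm^-3

1.18e+05


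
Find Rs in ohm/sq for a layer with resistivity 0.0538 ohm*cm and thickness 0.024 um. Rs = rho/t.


Step 1: Convert thickness to cm: t = 0.024 um = 2.4000e-06 cm
Step 2: Rs = rho / t = 0.0538 / 2.4000e-06
Step 3: Rs = 22416.7 ohm/sq

22416.7


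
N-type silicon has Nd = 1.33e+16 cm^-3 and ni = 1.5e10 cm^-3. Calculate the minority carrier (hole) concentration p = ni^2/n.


Step 1: Since Nd >> ni, n ≈ Nd = 1.33e+16 cm^-3
Step 2: p = ni^2 / n = (1.5e10)^2 / 1.33e+16
Step 3: p = 2.25e20 / 1.33e+16 = 1.69e+04 cm^-3

1.69e+04


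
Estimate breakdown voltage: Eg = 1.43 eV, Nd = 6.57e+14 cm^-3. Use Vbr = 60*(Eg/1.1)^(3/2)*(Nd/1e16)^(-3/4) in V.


Step 1: Eg/1.1 = 1.43/1.1 = 1.300000
Step 2: (Eg/1.1)^1.5 = 1.300000^1.5 = 1.482228
Step 3: (Nd/1e16)^(-0.75) = (0.0657)^(-0.75) = 7.705946
Step 4: Vbr = 60 * 1.482228 * 7.705946 = 685.3 V

685.3


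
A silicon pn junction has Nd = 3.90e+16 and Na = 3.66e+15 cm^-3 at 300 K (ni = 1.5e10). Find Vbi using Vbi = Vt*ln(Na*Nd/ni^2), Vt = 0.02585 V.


Step 1: Compute Na*Nd/ni^2 = 3.66e+15 * 3.90e+16 / (1.5e10)^2 = 6.3440e+11
Step 2: ln(6.3440e+11) = 27.1759
Step 3: Vbi = 0.02585 * 27.1759 = 0.702 V

0.702


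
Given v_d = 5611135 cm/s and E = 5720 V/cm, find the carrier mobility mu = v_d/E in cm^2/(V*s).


Step 1: mu = v_d / E
Step 2: mu = 5611135 / 5720
Step 3: mu = 980.97 cm^2/(V*s)

980.97


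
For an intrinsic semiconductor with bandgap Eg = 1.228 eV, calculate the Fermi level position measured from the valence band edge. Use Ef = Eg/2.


Step 1: For an intrinsic semiconductor, the Fermi level sits at midgap.
Step 2: Ef = Eg / 2 = 1.228 / 2 = 0.614 eV

0.614


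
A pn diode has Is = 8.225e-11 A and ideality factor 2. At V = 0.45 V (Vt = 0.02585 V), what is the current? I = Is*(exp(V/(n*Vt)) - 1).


Step 1: V/(n*Vt) = 0.45/(2*0.02585) = 8.7041
Step 2: exp(8.7041) = 6.0276e+03
Step 3: I = 8.225e-11 * (6.0276e+03 - 1) = 4.96e-07 A

4.96e-07


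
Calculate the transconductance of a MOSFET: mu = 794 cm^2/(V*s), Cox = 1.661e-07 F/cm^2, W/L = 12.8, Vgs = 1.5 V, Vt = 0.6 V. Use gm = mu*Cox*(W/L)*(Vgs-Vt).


Step 1: Vov = Vgs - Vt = 1.5 - 0.6 = 0.9 V
Step 2: gm = mu * Cox * (W/L) * Vov
Step 3: gm = 794 * 1.661e-07 * 12.8 * 0.9 = 1.52e-03 S

1.52e-03


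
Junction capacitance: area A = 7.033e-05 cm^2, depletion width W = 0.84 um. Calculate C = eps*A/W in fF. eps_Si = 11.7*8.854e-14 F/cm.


Step 1: eps_Si = 11.7 * 8.854e-14 = 1.035918e-12 F/cm
Step 2: W in cm = 0.84 * 1e-4 = 8.40e-05 cm
Step 3: C = 1.035918e-12 * 7.033e-05 / 8.40e-05 = 8.673347e-13 F
Step 4: C = 867.33 fF

867.33


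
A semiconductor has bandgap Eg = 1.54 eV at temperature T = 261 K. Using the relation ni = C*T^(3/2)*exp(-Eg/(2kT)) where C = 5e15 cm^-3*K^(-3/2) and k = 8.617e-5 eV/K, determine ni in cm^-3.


Step 1: Compute kT = 8.617e-5 * 261 = 0.02249037 eV
Step 2: Exponent = -Eg/(2kT) = -1.54/(2*0.02249037) = -34.23688
Step 3: T^(3/2) = 261^1.5 = 4216.58
Step 4: ni = 5e15 * 4216.58 * exp(-34.23688) = 2.85e+04 cm^-3

2.85e+04


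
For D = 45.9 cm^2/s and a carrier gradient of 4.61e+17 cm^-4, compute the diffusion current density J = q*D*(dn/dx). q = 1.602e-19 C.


Step 1: J = q * D * (dn/dx)
Step 2: J = 1.602e-19 * 45.9 * 4.61e+17
Step 3: J = 3.39e+00 A/cm^2

3.39e+00


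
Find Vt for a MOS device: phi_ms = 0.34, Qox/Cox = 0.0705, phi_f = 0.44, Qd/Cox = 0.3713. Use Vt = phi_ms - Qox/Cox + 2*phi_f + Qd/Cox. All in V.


Step 1: Vt = phi_ms - Qox/Cox + 2*phi_f + Qd/Cox
Step 2: Vt = 0.34 - 0.0705 + 2*0.44 + 0.3713
Step 3: Vt = 0.34 - 0.0705 + 0.88 + 0.3713
Step 4: Vt = 1.5208 V

1.5208


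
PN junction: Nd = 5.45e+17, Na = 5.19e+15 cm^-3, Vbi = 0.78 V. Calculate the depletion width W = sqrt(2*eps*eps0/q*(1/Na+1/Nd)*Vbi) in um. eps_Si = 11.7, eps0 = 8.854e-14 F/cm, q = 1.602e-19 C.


Step 1: 1/Na + 1/Nd = 1/5.19e+15 + 1/5.45e+17 = 1.94513e-16
Step 2: 2*eps*eps0/q = 2*11.7*8.854e-14/1.602e-19 = 1.293281e+07
Step 3: W^2 = 1.293281e+07 * 1.94513e-16 * 0.78 = 1.96217e-09
Step 4: W = sqrt(1.96217e-09) = 4.430e-05 cm = 0.443 um

0.443


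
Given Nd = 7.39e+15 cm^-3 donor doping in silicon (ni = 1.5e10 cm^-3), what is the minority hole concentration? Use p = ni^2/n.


Step 1: Since Nd >> ni, n ≈ Nd = 7.39e+15 cm^-3
Step 2: p = ni^2 / n = (1.5e10)^2 / 7.39e+15
Step 3: p = 2.25e20 / 7.39e+15 = 3.04e+04 cm^-3

3.04e+04


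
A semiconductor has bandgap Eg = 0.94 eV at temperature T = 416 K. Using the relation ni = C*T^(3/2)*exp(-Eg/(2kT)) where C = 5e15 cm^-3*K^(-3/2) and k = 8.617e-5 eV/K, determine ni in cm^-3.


Step 1: Compute kT = 8.617e-5 * 416 = 0.03584672 eV
Step 2: Exponent = -Eg/(2kT) = -0.94/(2*0.03584672) = -13.11138
Step 3: T^(3/2) = 416^1.5 = 8484.77
Step 4: ni = 5e15 * 8484.77 * exp(-13.11138) = 8.58e+13 cm^-3

8.58e+13


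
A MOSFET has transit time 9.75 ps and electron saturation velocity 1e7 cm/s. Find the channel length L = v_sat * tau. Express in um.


Step 1: tau in seconds = 9.75 ps * 1e-12 = 9.7500e-12 s
Step 2: L = v_sat * tau = 1e7 * 9.7500e-12 = 9.7500e-05 cm
Step 3: L in um = 9.7500e-05 * 1e4 = 0.975 um

0.975


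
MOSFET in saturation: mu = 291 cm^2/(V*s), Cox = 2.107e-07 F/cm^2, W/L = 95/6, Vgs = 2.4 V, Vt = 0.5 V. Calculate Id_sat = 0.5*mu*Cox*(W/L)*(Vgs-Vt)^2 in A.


Step 1: Overdrive voltage Vov = Vgs - Vt = 2.4 - 0.5 = 1.9 V
Step 2: W/L = 95/6 = 15.8333
Step 3: Id = 0.5 * 291 * 2.107e-07 * 15.8333 * 1.9^2
Step 4: Id = 1.75e-03 A

1.75e-03


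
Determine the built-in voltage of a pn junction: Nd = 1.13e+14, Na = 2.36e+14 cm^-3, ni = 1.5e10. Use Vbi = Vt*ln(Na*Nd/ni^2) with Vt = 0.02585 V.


Step 1: Compute Na*Nd/ni^2 = 2.36e+14 * 1.13e+14 / (1.5e10)^2 = 1.1852e+08
Step 2: ln(1.1852e+08) = 18.5906
Step 3: Vbi = 0.02585 * 18.5906 = 0.481 V

0.481


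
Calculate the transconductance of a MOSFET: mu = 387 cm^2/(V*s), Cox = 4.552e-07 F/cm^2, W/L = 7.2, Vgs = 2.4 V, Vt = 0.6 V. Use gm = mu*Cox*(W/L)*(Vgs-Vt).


Step 1: Vov = Vgs - Vt = 2.4 - 0.6 = 1.8 V
Step 2: gm = mu * Cox * (W/L) * Vov
Step 3: gm = 387 * 4.552e-07 * 7.2 * 1.8 = 2.28e-03 S

2.28e-03


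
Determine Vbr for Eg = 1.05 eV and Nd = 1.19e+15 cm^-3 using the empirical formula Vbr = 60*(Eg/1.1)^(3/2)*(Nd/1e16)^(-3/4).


Step 1: Eg/1.1 = 1.05/1.1 = 0.954545
Step 2: (Eg/1.1)^1.5 = 0.954545^1.5 = 0.932598
Step 3: (Nd/1e16)^(-0.75) = (0.119)^(-0.75) = 4.935598
Step 4: Vbr = 60 * 0.932598 * 4.935598 = 276.2 V

276.2


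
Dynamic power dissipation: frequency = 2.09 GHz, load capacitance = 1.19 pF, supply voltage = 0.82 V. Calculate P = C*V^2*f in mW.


Step 1: V^2 = 0.82^2 = 0.6724 V^2
Step 2: P = C*V^2*f = 1.19e-12 F * 0.6724 * 2.09e9 Hz
Step 3: P = 1.67232604e-03 W
Step 4: P = 1.672 mW

1.672


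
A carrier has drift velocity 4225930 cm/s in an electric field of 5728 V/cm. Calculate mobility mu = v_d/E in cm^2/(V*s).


Step 1: mu = v_d / E
Step 2: mu = 4225930 / 5728
Step 3: mu = 737.77 cm^2/(V*s)

737.77


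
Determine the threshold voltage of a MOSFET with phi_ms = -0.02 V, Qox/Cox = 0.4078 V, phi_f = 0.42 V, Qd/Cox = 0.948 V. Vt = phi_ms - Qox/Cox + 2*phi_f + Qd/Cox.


Step 1: Vt = phi_ms - Qox/Cox + 2*phi_f + Qd/Cox
Step 2: Vt = -0.02 - 0.4078 + 2*0.42 + 0.948
Step 3: Vt = -0.02 - 0.4078 + 0.84 + 0.948
Step 4: Vt = 1.3602 V

1.3602


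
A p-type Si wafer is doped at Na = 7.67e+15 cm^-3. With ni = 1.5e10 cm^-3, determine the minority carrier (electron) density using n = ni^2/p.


Step 1: Majority hole concentration p ≈ Na = 7.67e+15 cm^-3
Step 2: n = ni^2 / Na = (1.5e10)^2 / 7.67e+15
Step 3: n = 2.93e+04 cm^-3

2.93e+04


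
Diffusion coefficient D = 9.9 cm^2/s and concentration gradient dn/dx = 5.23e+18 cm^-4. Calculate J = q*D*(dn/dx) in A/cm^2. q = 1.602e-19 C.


Step 1: J = q * D * (dn/dx)
Step 2: J = 1.602e-19 * 9.9 * 5.23e+18
Step 3: J = 8.29e+00 A/cm^2

8.29e+00


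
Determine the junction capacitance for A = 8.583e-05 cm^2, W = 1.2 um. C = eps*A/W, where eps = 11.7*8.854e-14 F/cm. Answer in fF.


Step 1: eps_Si = 11.7 * 8.854e-14 = 1.035918e-12 F/cm
Step 2: W in cm = 1.2 * 1e-4 = 1.20e-04 cm
Step 3: C = 1.035918e-12 * 8.583e-05 / 1.20e-04 = 7.409403e-13 F
Step 4: C = 740.94 fF

740.94


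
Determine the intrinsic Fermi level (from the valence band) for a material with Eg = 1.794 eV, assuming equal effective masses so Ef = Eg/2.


Step 1: For an intrinsic semiconductor, the Fermi level sits at midgap.
Step 2: Ef = Eg / 2 = 1.794 / 2 = 0.897 eV

0.897


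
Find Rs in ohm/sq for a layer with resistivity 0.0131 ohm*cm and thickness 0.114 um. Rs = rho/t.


Step 1: Convert thickness to cm: t = 0.114 um = 1.1400e-05 cm
Step 2: Rs = rho / t = 0.0131 / 1.1400e-05
Step 3: Rs = 1149.1 ohm/sq

1149.1


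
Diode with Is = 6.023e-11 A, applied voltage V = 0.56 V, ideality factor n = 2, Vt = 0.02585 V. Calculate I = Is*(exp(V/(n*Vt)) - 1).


Step 1: V/(n*Vt) = 0.56/(2*0.02585) = 10.8317
Step 2: exp(10.8317) = 5.0600e+04
Step 3: I = 6.023e-11 * (5.0600e+04 - 1) = 3.05e-06 A

3.05e-06


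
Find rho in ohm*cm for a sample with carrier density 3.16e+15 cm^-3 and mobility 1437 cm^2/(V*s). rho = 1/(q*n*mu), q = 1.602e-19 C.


Step 1: sigma = q * n * mu = 1.602e-19 * 3.16e+15 * 1437 = 7.27455e-01 S/cm
Step 2: rho = 1 / sigma = 1 / 7.27455e-01 = 1.375 ohm*cm

1.375


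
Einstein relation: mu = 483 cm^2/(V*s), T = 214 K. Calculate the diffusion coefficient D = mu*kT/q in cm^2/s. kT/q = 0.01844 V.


Step 1: D = mu * (kT/q)
Step 2: D = 483 * 0.01844
Step 3: D = 8.91 cm^2/s

8.91


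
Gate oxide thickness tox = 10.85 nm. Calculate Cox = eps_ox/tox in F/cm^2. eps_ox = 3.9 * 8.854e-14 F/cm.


Step 1: eps_ox = 3.9 * 8.854e-14 = 3.45306e-13 F/cm
Step 2: tox in cm = 10.85 nm * 1e-7 = 1.0850e-06 cm
Step 3: Cox = 3.45306e-13 / 1.0850e-06 = 3.18e-07 F/cm^2

3.18e-07


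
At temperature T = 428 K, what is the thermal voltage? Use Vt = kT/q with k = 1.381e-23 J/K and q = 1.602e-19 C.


Step 1: kT = 1.381e-23 * 428 = 5.91068e-21 J
Step 2: Vt = kT/q = 5.91068e-21 / 1.602e-19
Step 3: Vt = 0.0369 V

0.0369


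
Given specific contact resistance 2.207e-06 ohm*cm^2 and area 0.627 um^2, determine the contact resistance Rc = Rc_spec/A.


Step 1: Convert area to cm^2: 0.627 um^2 = 6.2700e-09 cm^2
Step 2: Rc = Rc_spec / A = 2.207e-06 / 6.2700e-09
Step 3: Rc = 3.52e+02 ohms

3.52e+02


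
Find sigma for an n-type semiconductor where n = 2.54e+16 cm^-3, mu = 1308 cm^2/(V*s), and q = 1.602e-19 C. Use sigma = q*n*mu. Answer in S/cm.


Step 1: sigma = q * n * mu
Step 2: sigma = 1.602e-19 * 2.54e+16 * 1308
Step 3: sigma = 5.322e+00 S/cm

5.322e+00


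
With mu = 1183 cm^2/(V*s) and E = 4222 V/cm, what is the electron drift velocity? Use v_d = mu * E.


Step 1: v_d = mu * E
Step 2: v_d = 1183 * 4222 = 4994626
Step 3: v_d = 4.99e+06 cm/s

4.99e+06


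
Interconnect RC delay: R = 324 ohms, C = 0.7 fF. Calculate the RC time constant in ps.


Step 1: tau = R * C
Step 2: tau = 324 * 0.7 fF = 324 * 7.0e-16 F
Step 3: tau = 2.268e-13 s = 0.2268 ps

0.2268


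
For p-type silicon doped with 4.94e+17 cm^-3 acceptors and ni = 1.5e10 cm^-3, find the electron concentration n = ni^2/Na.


Step 1: Majority hole concentration p ≈ Na = 4.94e+17 cm^-3
Step 2: n = ni^2 / Na = (1.5e10)^2 / 4.94e+17
Step 3: n = 4.55e+02 cm^-3

4.55e+02


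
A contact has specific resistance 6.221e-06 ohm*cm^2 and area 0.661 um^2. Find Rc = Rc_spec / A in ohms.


Step 1: Convert area to cm^2: 0.661 um^2 = 6.6100e-09 cm^2
Step 2: Rc = Rc_spec / A = 6.221e-06 / 6.6100e-09
Step 3: Rc = 9.41e+02 ohms

9.41e+02


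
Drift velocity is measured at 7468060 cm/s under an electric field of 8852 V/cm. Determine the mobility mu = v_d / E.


Step 1: mu = v_d / E
Step 2: mu = 7468060 / 8852
Step 3: mu = 843.66 cm^2/(V*s)

843.66


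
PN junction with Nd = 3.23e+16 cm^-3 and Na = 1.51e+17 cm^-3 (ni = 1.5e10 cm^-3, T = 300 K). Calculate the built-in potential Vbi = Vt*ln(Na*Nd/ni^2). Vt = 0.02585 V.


Step 1: Compute Na*Nd/ni^2 = 1.51e+17 * 3.23e+16 / (1.5e10)^2 = 2.1677e+13
Step 2: ln(2.1677e+13) = 30.7073
Step 3: Vbi = 0.02585 * 30.7073 = 0.794 V

0.794


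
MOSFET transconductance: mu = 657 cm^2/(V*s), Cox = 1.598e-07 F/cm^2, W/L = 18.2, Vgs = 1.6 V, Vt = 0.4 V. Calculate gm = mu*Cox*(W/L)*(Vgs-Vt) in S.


Step 1: Vov = Vgs - Vt = 1.6 - 0.4 = 1.2 V
Step 2: gm = mu * Cox * (W/L) * Vov
Step 3: gm = 657 * 1.598e-07 * 18.2 * 1.2 = 2.29e-03 S

2.29e-03


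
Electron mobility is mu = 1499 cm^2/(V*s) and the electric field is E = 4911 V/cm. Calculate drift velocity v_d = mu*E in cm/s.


Step 1: v_d = mu * E
Step 2: v_d = 1499 * 4911 = 7361589
Step 3: v_d = 7.36e+06 cm/s

7.36e+06


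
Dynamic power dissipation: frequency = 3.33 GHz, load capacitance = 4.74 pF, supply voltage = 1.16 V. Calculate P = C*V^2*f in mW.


Step 1: V^2 = 1.16^2 = 1.3456 V^2
Step 2: P = C*V^2*f = 4.74e-12 F * 1.3456 * 3.33e9 Hz
Step 3: P = 2.123921952e-02 W
Step 4: P = 21.239 mW

21.239


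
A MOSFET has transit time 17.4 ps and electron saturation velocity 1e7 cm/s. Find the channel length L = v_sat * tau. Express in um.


Step 1: tau in seconds = 17.4 ps * 1e-12 = 1.7400e-11 s
Step 2: L = v_sat * tau = 1e7 * 1.7400e-11 = 1.7400e-04 cm
Step 3: L in um = 1.7400e-04 * 1e4 = 1.74 um

1.74


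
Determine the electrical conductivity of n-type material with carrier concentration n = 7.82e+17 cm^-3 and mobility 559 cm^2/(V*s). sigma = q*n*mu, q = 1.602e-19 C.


Step 1: sigma = q * n * mu
Step 2: sigma = 1.602e-19 * 7.82e+17 * 559
Step 3: sigma = 7.003e+01 S/cm

7.003e+01


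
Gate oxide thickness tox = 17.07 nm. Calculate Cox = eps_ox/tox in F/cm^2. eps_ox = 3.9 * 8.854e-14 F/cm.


Step 1: eps_ox = 3.9 * 8.854e-14 = 3.45306e-13 F/cm
Step 2: tox in cm = 17.07 nm * 1e-7 = 1.7070e-06 cm
Step 3: Cox = 3.45306e-13 / 1.7070e-06 = 2.02e-07 F/cm^2

2.02e-07


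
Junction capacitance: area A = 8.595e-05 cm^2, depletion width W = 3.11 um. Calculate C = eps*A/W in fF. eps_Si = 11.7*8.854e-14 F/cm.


Step 1: eps_Si = 11.7 * 8.854e-14 = 1.035918e-12 F/cm
Step 2: W in cm = 3.11 * 1e-4 = 3.11e-04 cm
Step 3: C = 1.035918e-12 * 8.595e-05 / 3.11e-04 = 2.862931e-13 F
Step 4: C = 286.29 fF

286.29


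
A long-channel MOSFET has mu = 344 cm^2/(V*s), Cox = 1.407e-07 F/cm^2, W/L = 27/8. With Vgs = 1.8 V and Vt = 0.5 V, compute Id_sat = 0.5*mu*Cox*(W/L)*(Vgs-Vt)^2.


Step 1: Overdrive voltage Vov = Vgs - Vt = 1.8 - 0.5 = 1.3 V
Step 2: W/L = 27/8 = 3.375
Step 3: Id = 0.5 * 344 * 1.407e-07 * 3.375 * 1.3^2
Step 4: Id = 1.38e-04 A

1.38e-04


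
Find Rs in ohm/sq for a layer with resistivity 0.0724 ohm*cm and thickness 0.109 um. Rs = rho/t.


Step 1: Convert thickness to cm: t = 0.109 um = 1.0900e-05 cm
Step 2: Rs = rho / t = 0.0724 / 1.0900e-05
Step 3: Rs = 6642.2 ohm/sq

6642.2


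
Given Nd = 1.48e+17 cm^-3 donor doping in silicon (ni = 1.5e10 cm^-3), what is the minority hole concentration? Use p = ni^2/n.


Step 1: Since Nd >> ni, n ≈ Nd = 1.48e+17 cm^-3
Step 2: p = ni^2 / n = (1.5e10)^2 / 1.48e+17
Step 3: p = 2.25e20 / 1.48e+17 = 1.52e+03 cm^-3

1.52e+03


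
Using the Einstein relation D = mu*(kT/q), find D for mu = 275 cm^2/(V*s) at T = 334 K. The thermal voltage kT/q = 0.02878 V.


Step 1: D = mu * (kT/q)
Step 2: D = 275 * 0.02878
Step 3: D = 7.91 cm^2/s

7.91


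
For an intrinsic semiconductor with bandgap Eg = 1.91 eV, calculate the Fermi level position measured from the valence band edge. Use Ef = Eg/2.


Step 1: For an intrinsic semiconductor, the Fermi level sits at midgap.
Step 2: Ef = Eg / 2 = 1.91 / 2 = 0.955 eV

0.955


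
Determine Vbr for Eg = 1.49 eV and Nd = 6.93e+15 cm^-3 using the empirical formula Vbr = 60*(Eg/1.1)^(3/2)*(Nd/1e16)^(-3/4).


Step 1: Eg/1.1 = 1.49/1.1 = 1.354545
Step 2: (Eg/1.1)^1.5 = 1.354545^1.5 = 1.576486
Step 3: (Nd/1e16)^(-0.75) = (0.693)^(-0.75) = 1.316589
Step 4: Vbr = 60 * 1.576486 * 1.316589 = 124.5 V

124.5


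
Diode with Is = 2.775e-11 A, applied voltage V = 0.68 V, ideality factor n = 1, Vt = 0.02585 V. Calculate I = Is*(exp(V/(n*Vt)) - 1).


Step 1: V/(n*Vt) = 0.68/(1*0.02585) = 26.3056
Step 2: exp(26.3056) = 2.6569e+11
Step 3: I = 2.775e-11 * (2.6569e+11 - 1) = 7.37e+00 A

7.37e+00


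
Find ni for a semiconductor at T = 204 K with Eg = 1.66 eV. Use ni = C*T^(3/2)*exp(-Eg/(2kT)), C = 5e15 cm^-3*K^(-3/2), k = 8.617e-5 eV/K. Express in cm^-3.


Step 1: Compute kT = 8.617e-5 * 204 = 0.01757868 eV
Step 2: Exponent = -Eg/(2kT) = -1.66/(2*0.01757868) = -47.21629
Step 3: T^(3/2) = 204^1.5 = 2913.70
Step 4: ni = 5e15 * 2913.70 * exp(-47.21629) = 4.55e-02 cm^-3

4.55e-02


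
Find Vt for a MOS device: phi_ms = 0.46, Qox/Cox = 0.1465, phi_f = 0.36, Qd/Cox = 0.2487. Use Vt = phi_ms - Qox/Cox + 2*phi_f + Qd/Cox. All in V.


Step 1: Vt = phi_ms - Qox/Cox + 2*phi_f + Qd/Cox
Step 2: Vt = 0.46 - 0.1465 + 2*0.36 + 0.2487
Step 3: Vt = 0.46 - 0.1465 + 0.72 + 0.2487
Step 4: Vt = 1.2822 V

1.2822


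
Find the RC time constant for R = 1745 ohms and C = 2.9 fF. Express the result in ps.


Step 1: tau = R * C
Step 2: tau = 1745 * 2.9 fF = 1745 * 2.9e-15 F
Step 3: tau = 5.0605e-12 s = 5.0605 ps

5.0605


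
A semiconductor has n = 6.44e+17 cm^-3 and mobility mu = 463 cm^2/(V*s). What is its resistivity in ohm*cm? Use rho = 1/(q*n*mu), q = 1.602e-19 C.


Step 1: sigma = q * n * mu = 1.602e-19 * 6.44e+17 * 463 = 4.77672e+01 S/cm
Step 2: rho = 1 / sigma = 1 / 4.77672e+01 = 0.02093 ohm*cm

0.02093


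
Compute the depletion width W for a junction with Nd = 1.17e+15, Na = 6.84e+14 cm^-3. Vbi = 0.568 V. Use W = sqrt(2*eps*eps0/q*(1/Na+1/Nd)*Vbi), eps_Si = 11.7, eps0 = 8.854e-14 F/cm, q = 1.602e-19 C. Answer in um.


Step 1: 1/Na + 1/Nd = 1/6.84e+14 + 1/1.17e+15 = 2.31669e-15
Step 2: 2*eps*eps0/q = 2*11.7*8.854e-14/1.602e-19 = 1.293281e+07
Step 3: W^2 = 1.293281e+07 * 2.31669e-15 * 0.568 = 1.70180e-08
Step 4: W = sqrt(1.70180e-08) = 1.305e-04 cm = 1.305 um

1.305


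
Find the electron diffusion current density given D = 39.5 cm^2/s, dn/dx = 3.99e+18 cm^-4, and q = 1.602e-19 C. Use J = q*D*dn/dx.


Step 1: J = q * D * (dn/dx)
Step 2: J = 1.602e-19 * 39.5 * 3.99e+18
Step 3: J = 2.52e+01 A/cm^2

2.52e+01


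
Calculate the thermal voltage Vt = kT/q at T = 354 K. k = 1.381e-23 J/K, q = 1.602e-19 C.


Step 1: kT = 1.381e-23 * 354 = 4.88874e-21 J
Step 2: Vt = kT/q = 4.88874e-21 / 1.602e-19
Step 3: Vt = 0.03052 V

0.03052


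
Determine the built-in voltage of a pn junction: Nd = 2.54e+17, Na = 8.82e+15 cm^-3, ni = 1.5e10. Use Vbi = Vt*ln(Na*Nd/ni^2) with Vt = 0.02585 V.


Step 1: Compute Na*Nd/ni^2 = 8.82e+15 * 2.54e+17 / (1.5e10)^2 = 9.9568e+12
Step 2: ln(9.9568e+12) = 29.9293
Step 3: Vbi = 0.02585 * 29.9293 = 0.774 V

0.774


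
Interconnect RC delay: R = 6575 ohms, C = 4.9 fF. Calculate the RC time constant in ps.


Step 1: tau = R * C
Step 2: tau = 6575 * 4.9 fF = 6575 * 4.9e-15 F
Step 3: tau = 3.22175e-11 s = 32.2175 ps

32.2175


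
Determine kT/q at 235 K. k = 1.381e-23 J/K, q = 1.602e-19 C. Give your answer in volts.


Step 1: kT = 1.381e-23 * 235 = 3.24535e-21 J
Step 2: Vt = kT/q = 3.24535e-21 / 1.602e-19
Step 3: Vt = 0.02026 V

0.02026


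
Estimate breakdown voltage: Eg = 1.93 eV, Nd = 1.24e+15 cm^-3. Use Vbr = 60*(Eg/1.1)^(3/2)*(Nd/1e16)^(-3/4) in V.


Step 1: Eg/1.1 = 1.93/1.1 = 1.754545
Step 2: (Eg/1.1)^1.5 = 1.754545^1.5 = 2.324057
Step 3: (Nd/1e16)^(-0.75) = (0.124)^(-0.75) = 4.785571
Step 4: Vbr = 60 * 2.324057 * 4.785571 = 667.3 V

667.3


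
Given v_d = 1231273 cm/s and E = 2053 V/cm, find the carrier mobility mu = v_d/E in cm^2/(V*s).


Step 1: mu = v_d / E
Step 2: mu = 1231273 / 2053
Step 3: mu = 599.74 cm^2/(V*s)

599.74


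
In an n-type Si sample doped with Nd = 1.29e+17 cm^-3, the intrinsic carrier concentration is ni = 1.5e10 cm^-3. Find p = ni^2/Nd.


Step 1: Since Nd >> ni, n ≈ Nd = 1.29e+17 cm^-3
Step 2: p = ni^2 / n = (1.5e10)^2 / 1.29e+17
Step 3: p = 2.25e20 / 1.29e+17 = 1.74e+03 cm^-3

1.74e+03


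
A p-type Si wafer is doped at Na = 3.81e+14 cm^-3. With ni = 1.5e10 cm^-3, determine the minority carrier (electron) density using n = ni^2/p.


Step 1: Majority hole concentration p ≈ Na = 3.81e+14 cm^-3
Step 2: n = ni^2 / Na = (1.5e10)^2 / 3.81e+14
Step 3: n = 5.91e+05 cm^-3

5.91e+05


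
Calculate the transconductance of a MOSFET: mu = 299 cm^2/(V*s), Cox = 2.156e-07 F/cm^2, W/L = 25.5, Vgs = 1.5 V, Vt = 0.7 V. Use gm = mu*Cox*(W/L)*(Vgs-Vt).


Step 1: Vov = Vgs - Vt = 1.5 - 0.7 = 0.8 V
Step 2: gm = mu * Cox * (W/L) * Vov
Step 3: gm = 299 * 2.156e-07 * 25.5 * 0.8 = 1.32e-03 S

1.32e-03


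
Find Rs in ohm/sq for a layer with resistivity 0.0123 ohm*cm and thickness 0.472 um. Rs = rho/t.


Step 1: Convert thickness to cm: t = 0.472 um = 4.7200e-05 cm
Step 2: Rs = rho / t = 0.0123 / 4.7200e-05
Step 3: Rs = 260.6 ohm/sq

260.6


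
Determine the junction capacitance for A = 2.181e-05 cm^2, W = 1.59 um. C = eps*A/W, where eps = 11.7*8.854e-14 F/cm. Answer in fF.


Step 1: eps_Si = 11.7 * 8.854e-14 = 1.035918e-12 F/cm
Step 2: W in cm = 1.59 * 1e-4 = 1.59e-04 cm
Step 3: C = 1.035918e-12 * 2.181e-05 / 1.59e-04 = 1.420967e-13 F
Step 4: C = 142.1 fF

142.1


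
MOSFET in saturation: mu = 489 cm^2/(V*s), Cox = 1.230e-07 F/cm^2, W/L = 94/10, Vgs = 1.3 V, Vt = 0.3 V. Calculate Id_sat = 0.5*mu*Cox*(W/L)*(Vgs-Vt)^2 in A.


Step 1: Overdrive voltage Vov = Vgs - Vt = 1.3 - 0.3 = 1.0 V
Step 2: W/L = 94/10 = 9.4
Step 3: Id = 0.5 * 489 * 1.230e-07 * 9.4 * 1.0^2
Step 4: Id = 2.83e-04 A

2.83e-04


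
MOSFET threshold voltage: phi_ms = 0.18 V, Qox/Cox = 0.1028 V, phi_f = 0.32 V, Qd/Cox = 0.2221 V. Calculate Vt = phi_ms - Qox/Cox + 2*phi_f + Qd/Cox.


Step 1: Vt = phi_ms - Qox/Cox + 2*phi_f + Qd/Cox
Step 2: Vt = 0.18 - 0.1028 + 2*0.32 + 0.2221
Step 3: Vt = 0.18 - 0.1028 + 0.64 + 0.2221
Step 4: Vt = 0.9393 V

0.9393


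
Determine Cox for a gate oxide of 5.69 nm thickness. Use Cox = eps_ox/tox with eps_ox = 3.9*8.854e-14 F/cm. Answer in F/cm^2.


Step 1: eps_ox = 3.9 * 8.854e-14 = 3.45306e-13 F/cm
Step 2: tox in cm = 5.69 nm * 1e-7 = 5.6900e-07 cm
Step 3: Cox = 3.45306e-13 / 5.6900e-07 = 6.07e-07 F/cm^2

6.07e-07


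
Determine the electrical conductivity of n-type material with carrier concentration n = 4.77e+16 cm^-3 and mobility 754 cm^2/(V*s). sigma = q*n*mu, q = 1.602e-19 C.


Step 1: sigma = q * n * mu
Step 2: sigma = 1.602e-19 * 4.77e+16 * 754
Step 3: sigma = 5.762e+00 S/cm

5.762e+00


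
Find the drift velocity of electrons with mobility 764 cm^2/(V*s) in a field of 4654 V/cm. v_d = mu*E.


Step 1: v_d = mu * E
Step 2: v_d = 764 * 4654 = 3555656
Step 3: v_d = 3.56e+06 cm/s

3.56e+06


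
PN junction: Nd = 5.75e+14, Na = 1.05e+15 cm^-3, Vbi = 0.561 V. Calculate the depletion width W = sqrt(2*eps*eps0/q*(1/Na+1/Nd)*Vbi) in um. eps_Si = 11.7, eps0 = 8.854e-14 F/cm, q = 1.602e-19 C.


Step 1: 1/Na + 1/Nd = 1/1.05e+15 + 1/5.75e+14 = 2.69151e-15
Step 2: 2*eps*eps0/q = 2*11.7*8.854e-14/1.602e-19 = 1.293281e+07
Step 3: W^2 = 1.293281e+07 * 2.69151e-15 * 0.561 = 1.95277e-08
Step 4: W = sqrt(1.95277e-08) = 1.397e-04 cm = 1.397 um

1.397


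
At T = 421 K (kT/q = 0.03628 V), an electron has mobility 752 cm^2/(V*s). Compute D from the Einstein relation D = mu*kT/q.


Step 1: D = mu * (kT/q)
Step 2: D = 752 * 0.03628
Step 3: D = 27.28 cm^2/s

27.28


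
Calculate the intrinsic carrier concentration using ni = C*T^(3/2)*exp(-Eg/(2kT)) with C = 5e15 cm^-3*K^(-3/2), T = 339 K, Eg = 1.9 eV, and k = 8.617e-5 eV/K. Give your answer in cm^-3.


Step 1: Compute kT = 8.617e-5 * 339 = 0.02921163 eV
Step 2: Exponent = -Eg/(2kT) = -1.9/(2*0.02921163) = -32.52129
Step 3: T^(3/2) = 339^1.5 = 6241.65
Step 4: ni = 5e15 * 6241.65 * exp(-32.52129) = 2.35e+05 cm^-3

2.35e+05


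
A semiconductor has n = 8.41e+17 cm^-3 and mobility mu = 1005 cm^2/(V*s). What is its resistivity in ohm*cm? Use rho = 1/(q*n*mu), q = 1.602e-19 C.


Step 1: sigma = q * n * mu = 1.602e-19 * 8.41e+17 * 1005 = 1.35402e+02 S/cm
Step 2: rho = 1 / sigma = 1 / 1.35402e+02 = 0.007385 ohm*cm

0.007385


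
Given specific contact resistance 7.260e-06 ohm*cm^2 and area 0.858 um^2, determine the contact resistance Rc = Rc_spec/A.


Step 1: Convert area to cm^2: 0.858 um^2 = 8.5800e-09 cm^2
Step 2: Rc = Rc_spec / A = 7.260e-06 / 8.5800e-09
Step 3: Rc = 8.46e+02 ohms

8.46e+02


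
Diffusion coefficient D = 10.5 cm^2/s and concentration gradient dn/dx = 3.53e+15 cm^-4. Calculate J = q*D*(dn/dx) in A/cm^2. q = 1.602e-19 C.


Step 1: J = q * D * (dn/dx)
Step 2: J = 1.602e-19 * 10.5 * 3.53e+15
Step 3: J = 5.94e-03 A/cm^2

5.94e-03


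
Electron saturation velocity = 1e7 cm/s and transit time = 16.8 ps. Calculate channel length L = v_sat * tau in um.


Step 1: tau in seconds = 16.8 ps * 1e-12 = 1.6800e-11 s
Step 2: L = v_sat * tau = 1e7 * 1.6800e-11 = 1.6800e-04 cm
Step 3: L in um = 1.6800e-04 * 1e4 = 1.68 um

1.68


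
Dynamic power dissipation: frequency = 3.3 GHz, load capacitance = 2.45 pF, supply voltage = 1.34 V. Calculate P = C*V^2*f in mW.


Step 1: V^2 = 1.34^2 = 1.7956 V^2
Step 2: P = C*V^2*f = 2.45e-12 F * 1.7956 * 3.3e9 Hz
Step 3: P = 1.4517426e-02 W
Step 4: P = 14.517 mW

14.517


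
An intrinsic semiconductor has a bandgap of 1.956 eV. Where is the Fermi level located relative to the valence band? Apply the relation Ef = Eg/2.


Step 1: For an intrinsic semiconductor, the Fermi level sits at midgap.
Step 2: Ef = Eg / 2 = 1.956 / 2 = 0.978 eV

0.978


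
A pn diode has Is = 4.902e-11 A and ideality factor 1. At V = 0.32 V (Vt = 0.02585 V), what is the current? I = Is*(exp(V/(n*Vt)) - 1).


Step 1: V/(n*Vt) = 0.32/(1*0.02585) = 12.3791
Step 2: exp(12.3791) = 2.3778e+05
Step 3: I = 4.902e-11 * (2.3778e+05 - 1) = 1.17e-05 A

1.17e-05


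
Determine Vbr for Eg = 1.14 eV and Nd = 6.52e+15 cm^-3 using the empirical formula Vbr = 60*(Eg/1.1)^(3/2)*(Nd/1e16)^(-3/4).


Step 1: Eg/1.1 = 1.14/1.1 = 1.036364
Step 2: (Eg/1.1)^1.5 = 1.036364^1.5 = 1.055039
Step 3: (Nd/1e16)^(-0.75) = (0.652)^(-0.75) = 1.378207
Step 4: Vbr = 60 * 1.055039 * 1.378207 = 87.2 V

87.2


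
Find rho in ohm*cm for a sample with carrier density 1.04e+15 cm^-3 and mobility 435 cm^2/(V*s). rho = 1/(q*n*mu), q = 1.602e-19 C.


Step 1: sigma = q * n * mu = 1.602e-19 * 1.04e+15 * 435 = 7.24745e-02 S/cm
Step 2: rho = 1 / sigma = 1 / 7.24745e-02 = 13.8 ohm*cm

13.8


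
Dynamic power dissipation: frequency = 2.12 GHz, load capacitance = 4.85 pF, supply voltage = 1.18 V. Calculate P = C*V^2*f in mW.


Step 1: V^2 = 1.18^2 = 1.3924 V^2
Step 2: P = C*V^2*f = 4.85e-12 F * 1.3924 * 2.12e9 Hz
Step 3: P = 1.43166568e-02 W
Step 4: P = 14.317 mW

14.317


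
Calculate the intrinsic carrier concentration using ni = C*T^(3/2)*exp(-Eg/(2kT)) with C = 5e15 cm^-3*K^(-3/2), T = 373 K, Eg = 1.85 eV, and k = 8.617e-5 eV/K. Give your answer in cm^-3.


Step 1: Compute kT = 8.617e-5 * 373 = 0.03214141 eV
Step 2: Exponent = -Eg/(2kT) = -1.85/(2*0.03214141) = -28.77907
Step 3: T^(3/2) = 373^1.5 = 7203.83
Step 4: ni = 5e15 * 7203.83 * exp(-28.77907) = 1.14e+07 cm^-3

1.14e+07


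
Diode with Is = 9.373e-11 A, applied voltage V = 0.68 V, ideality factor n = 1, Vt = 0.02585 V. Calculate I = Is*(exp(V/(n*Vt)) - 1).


Step 1: V/(n*Vt) = 0.68/(1*0.02585) = 26.3056
Step 2: exp(26.3056) = 2.6569e+11
Step 3: I = 9.373e-11 * (2.6569e+11 - 1) = 2.49e+01 A

2.49e+01


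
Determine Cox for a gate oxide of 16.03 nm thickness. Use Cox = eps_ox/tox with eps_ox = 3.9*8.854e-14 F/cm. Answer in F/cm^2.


Step 1: eps_ox = 3.9 * 8.854e-14 = 3.45306e-13 F/cm
Step 2: tox in cm = 16.03 nm * 1e-7 = 1.6030e-06 cm
Step 3: Cox = 3.45306e-13 / 1.6030e-06 = 2.15e-07 F/cm^2

2.15e-07
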